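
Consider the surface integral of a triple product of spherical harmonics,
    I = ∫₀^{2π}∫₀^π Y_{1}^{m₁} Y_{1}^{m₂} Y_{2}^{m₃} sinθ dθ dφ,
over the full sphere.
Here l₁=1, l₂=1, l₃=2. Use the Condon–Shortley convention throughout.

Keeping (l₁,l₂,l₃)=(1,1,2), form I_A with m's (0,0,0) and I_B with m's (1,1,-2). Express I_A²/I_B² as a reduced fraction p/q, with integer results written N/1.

Shared (l₁,l₂,l₃)=(1,1,2): N and (l;000)² cancel in I_A²/I_B².
A: Δ = 0!·2!·2!/5! = 1/30; Racah Σ t=0..0: t=0:+1/1 = 1/1; ⇒ 3j(1 1 2; 0 0 0)² = 2/15, sgn +1
B: Δ = 0!·2!·2!/5! = 1/30; Racah Σ t=0..0: t=0:+1/4 = 1/4; ⇒ 3j(1 1 2; 1 1 -2)² = 1/5, sgn +1
I_A²/I_B² = (2/15)/(1/5) = 2/3

2/3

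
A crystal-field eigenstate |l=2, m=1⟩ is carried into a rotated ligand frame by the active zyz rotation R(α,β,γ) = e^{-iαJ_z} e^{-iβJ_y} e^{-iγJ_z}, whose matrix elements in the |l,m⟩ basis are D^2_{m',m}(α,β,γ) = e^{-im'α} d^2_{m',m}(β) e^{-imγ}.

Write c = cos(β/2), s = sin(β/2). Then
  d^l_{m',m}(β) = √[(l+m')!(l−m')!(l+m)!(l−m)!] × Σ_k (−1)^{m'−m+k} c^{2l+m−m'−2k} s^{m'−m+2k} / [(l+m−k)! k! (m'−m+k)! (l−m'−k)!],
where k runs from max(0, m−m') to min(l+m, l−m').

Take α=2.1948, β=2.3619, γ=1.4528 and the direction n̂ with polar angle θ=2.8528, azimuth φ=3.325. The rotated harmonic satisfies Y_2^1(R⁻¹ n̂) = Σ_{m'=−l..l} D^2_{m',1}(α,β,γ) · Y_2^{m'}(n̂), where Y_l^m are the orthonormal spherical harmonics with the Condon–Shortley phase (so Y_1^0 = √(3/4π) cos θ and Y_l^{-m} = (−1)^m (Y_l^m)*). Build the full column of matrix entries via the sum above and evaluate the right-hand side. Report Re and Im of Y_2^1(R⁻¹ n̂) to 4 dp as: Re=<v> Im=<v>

Need the full column D^2_{m',1} for m'=−2..2 at α=2.1948, β=2.3619, γ=1.4528.
cos(β/2)=0.380046, sin(β/2)=0.924967
d^2_{-2,1}: single k=3 term ⇒ +0.601514;  D = -0.588944+0.122326i
d^2_{-1,1}: k∈[2..3] ⇒ +0.370721 -0.731991 = -0.361270;  D = -0.266299-0.244133i
d^2_{0,1}: k∈[1..2] ⇒ +0.124369 -0.736701 = -0.612333;  D = -0.072085+0.608075i
d^2_{1,1}: k∈[0..1] ⇒ +0.020862 -0.370721 = -0.349859;  D = +0.306017-0.169573i
d^2_{2,1}: single k=0 term ⇒ -0.101547;  D = -0.091841-0.043325i
Y_2^{m'}(θ=2.8528,φ=3.325) and Σ D·Y over m':
  (-0.5889+0.1223i)·(+0.0292-0.0112i)  (-0.2663-0.2441i)·(+0.2074-0.0385i)  (-0.0721+0.6081i)·(+0.5540+0.0000i)  (+0.3060-0.1696i)·(-0.2074-0.0385i)  (-0.0918-0.0433i)·(+0.0292+0.0112i)
Y_2^1(R⁻¹ n̂) = -0.192581+0.327805i

Re=-0.1926 Im=0.3278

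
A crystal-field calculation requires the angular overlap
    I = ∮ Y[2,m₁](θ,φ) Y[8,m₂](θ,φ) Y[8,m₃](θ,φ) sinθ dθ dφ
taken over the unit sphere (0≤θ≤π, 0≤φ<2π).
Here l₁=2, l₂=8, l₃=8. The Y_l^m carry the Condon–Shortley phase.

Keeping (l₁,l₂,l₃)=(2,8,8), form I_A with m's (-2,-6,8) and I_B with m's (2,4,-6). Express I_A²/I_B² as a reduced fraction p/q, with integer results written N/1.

Same 2,8,8: normalisation and zero-m 3j drop out of the ratio.
A: Δ: 2! 2! 14! / 19! → 1/348840; sum: t=2:+1/348713164800 = 1/348713164800; 3j²(2 8 8; -2 -6 8) = Δ·Π!·Σ² = 2/969  (sign +1)
B: Δ: 2! 2! 14! / 19! → 1/348840; sum: t=0:+1/3832012800 = 1/3832012800; 3j²(2 8 8; 2 4 -6) = Δ·Π!·Σ² = 91/9690  (sign +1)
I_A²/I_B² = (2/969)/(91/9690) = 20/91

20/91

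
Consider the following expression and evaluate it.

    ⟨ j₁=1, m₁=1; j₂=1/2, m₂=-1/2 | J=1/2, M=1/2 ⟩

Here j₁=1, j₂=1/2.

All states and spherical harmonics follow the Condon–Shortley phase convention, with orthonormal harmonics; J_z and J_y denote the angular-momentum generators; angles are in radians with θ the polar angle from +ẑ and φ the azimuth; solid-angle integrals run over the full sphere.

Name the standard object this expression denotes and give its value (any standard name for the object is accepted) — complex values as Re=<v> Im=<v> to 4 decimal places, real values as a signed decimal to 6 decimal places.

This is a Clebsch–Gordan (vector-coupling) coefficient.
√[2·1!1!0!/3! · 2!0!0!1!1!0!] = √(2/3)
  +(−1)^0/∏(0,1,0,0,1,0)! = 1  (running 1)
⟨..|..⟩ = √(2/3)·(1) = +0.816497

Clebsch–Gordan coefficient, +√(2/3) ≈ +0.816497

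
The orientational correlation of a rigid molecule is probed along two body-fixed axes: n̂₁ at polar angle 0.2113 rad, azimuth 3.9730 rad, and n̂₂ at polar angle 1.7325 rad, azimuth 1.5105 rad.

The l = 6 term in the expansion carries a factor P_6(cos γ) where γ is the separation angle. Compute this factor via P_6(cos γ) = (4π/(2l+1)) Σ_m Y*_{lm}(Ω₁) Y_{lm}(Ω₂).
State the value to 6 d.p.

Addition theorem: P_6(cos γ) = (4π/13) Σ_m Y*_{lm}(Ω₁) Y_{lm}(Ω₂), m = −6…6:
  m=-6: Y*=+0.000011-0.000040i  Y=-0.417582-0.158027i  product -0.000011+0.000015i
  m=-5: Y*=+0.000350+0.000564i  Y=-0.074918+0.240925i  product -0.000162+0.000042i
  m=-4: Y*=-0.006458-0.001202i  Y=-0.234996-0.057803i  product +0.001448+0.000656i
  m=-3: Y*=+0.035227-0.026634i  Y=-0.049243+0.269254i  product +0.005437+0.010797i
  m=-2: Y*=-0.018367+0.199043i  Y=-0.174984-0.021205i  product +0.007435-0.034440i
  m=-1: Y*=-0.368907-0.404517i  Y=-0.016744+0.277354i  product +0.118371-0.095545i
  m=+0: Y*=+0.592584-0.000000i  Y=-0.158028+0.000000i  product -0.093645+0.000000i
  m=+1: Y*=+0.368907-0.404517i  Y=+0.016744+0.277354i  product +0.118371+0.095545i
  m=+2: Y*=-0.018367-0.199043i  Y=-0.174984+0.021205i  product +0.007435+0.034440i
  m=+3: Y*=-0.035227-0.026634i  Y=+0.049243+0.269254i  product +0.005437-0.010797i
  m=+4: Y*=-0.006458+0.001202i  Y=-0.234996+0.057803i  product +0.001448-0.000656i
  m=+5: Y*=-0.000350+0.000564i  Y=+0.074918+0.240925i  product -0.000162-0.000042i
  m=+6: Y*=+0.000011+0.000040i  Y=-0.417582+0.158027i  product -0.000011-0.000015i
Σ over m = +0.171391-0.000000i; ×(4π/13) → +0.165674-0.000000i. Real part: 0.165674

0.165674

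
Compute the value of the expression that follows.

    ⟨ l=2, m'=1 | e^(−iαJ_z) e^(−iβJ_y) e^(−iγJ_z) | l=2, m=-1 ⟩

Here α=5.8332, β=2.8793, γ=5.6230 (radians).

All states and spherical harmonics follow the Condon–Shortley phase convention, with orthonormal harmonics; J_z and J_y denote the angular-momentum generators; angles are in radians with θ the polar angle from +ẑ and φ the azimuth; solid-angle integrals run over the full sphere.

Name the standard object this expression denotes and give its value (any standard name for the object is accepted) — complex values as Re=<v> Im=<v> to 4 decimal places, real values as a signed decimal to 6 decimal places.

Wigner D-matrix element, Re=-0.8955 Im=0.1911

This is a Wigner D-matrix element — the rotation-matrix element ⟨l m'| R(α,β,γ) |l m⟩ in the angular-momentum basis.
Split into d^2_{1,-1}(β=2.8793) × two z-phases.
With c≡cos(β/2)=0.130771 and s≡sin(β/2)=0.991413, N=[6·1·1·6]^{1/2}=6.000000
The bounds max(0,m−m')=0 and min(l+m,l−m')=1 give 2 terms
  k=0: (−1)^2·6.0000/(2)·0.1308^2·0.9914^2 = +0.050426
  k=1: (−1)^3·6.0000/(6)·0.1308^0·0.9914^4 = -0.966090
d^2_{1,-1}(2.8793) = +0.050426 -0.966090 = -0.915665
Phases: e^{-i·(1)·5.8332}=+0.900453+0.434952i, e^{-i·(-1)·5.6230}=+0.789879-0.613263i ⇒ D=-0.895510+0.191059i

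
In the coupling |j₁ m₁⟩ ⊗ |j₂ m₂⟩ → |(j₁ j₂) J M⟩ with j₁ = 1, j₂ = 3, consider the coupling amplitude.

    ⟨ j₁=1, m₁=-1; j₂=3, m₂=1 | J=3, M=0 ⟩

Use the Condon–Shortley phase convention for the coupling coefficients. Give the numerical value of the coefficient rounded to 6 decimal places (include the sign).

j₁+j₂−J=1  J+j₁−j₂=1  J−j₁+j₂=5  j₁+j₂+J+1=8
(j₁±m₁, j₂±m₂, J±M) = (0,2,4,2,3,3)
P² = 72
sum k=1..1:
  [1] −1/12 = -1/12
S = -1/12
C² = P²·S² = 1/2 ; C = -0.707107

-0.707107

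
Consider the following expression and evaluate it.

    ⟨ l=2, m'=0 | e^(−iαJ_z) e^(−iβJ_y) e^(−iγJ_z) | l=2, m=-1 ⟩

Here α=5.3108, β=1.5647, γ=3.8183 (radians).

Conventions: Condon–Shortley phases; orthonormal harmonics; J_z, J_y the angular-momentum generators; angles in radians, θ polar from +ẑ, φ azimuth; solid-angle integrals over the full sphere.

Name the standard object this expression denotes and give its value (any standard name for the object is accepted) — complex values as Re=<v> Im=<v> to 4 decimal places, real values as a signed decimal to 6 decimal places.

Wigner D-matrix element, Re=0.0058 Im=0.0047

This is a Wigner D-matrix element — the rotation-matrix element ⟨l m'| R(α,β,γ) |l m⟩ in the angular-momentum basis.
Split into d^2_{0,-1}(β=1.5647) × two z-phases.
Half-angle: c=0.709259, s=0.704948. N=√(2·2·1·6)=4.898979
The bounds max(0,m−m')=0 and min(l+m,l−m')=1 give 2 terms
  k=0: (−1)^1·4.8990/(2)·0.7093^3·0.7049^1 = -0.616094
  k=1: (−1)^2·4.8990/(2)·0.7093^1·0.7049^3 = +0.608628
d^2_{0,-1}(1.5647) = -0.616094 +0.608628 = -0.007466
Attach z-rotation phases: D = e^{-i(0)(5.3108)}·(-0.007466)·e^{-i(-1)(3.8183)} = +0.005821+0.004676i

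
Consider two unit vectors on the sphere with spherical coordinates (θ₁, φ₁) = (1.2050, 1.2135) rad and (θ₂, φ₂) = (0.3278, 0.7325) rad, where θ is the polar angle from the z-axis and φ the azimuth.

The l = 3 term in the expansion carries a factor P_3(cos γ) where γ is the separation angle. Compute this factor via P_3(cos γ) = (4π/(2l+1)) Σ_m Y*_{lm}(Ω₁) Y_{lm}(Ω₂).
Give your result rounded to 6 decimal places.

Addition theorem: P_3(cos γ) = (4π/7) Σ_m Y*_{lm}(Ω₁) Y_{lm}(Ω₂), m = −3…3:
  m=-3: (-0.298354-0.162569i) × (-0.008166-0.011278i) = +0.000603+0.004693i  (running Σ = +0.000603+0.004693i)
  m=-2: (-0.240798+0.208904i) × (+0.010591-0.099736i) = +0.018285+0.026229i  (running Σ = +0.018888+0.030921i)
  m=-1: (-0.038028-0.101865i) × (+0.269354-0.242265i) = -0.034921-0.018225i  (running Σ = -0.016033+0.012697i)
  m=0: (-0.315056-0.000000i) × (+0.523495+0.000000i) = -0.164930-0.000000i  (running Σ = -0.180964+0.012697i)
  m=1: (+0.038028-0.101865i) × (-0.269354-0.242265i) = -0.034921+0.018225i  (running Σ = -0.215885+0.030921i)
  m=2: (-0.240798-0.208904i) × (+0.010591+0.099736i) = +0.018285-0.026229i  (running Σ = -0.197600+0.004693i)
  m=3: (+0.298354-0.162569i) × (+0.008166-0.011278i) = +0.000603-0.004693i  (running Σ = -0.196997-0.000000i)
Σ over m = -0.196997-0.000000i; ×(4π/7) → -0.353648-0.000000i. Real part: -0.353648

-0.353648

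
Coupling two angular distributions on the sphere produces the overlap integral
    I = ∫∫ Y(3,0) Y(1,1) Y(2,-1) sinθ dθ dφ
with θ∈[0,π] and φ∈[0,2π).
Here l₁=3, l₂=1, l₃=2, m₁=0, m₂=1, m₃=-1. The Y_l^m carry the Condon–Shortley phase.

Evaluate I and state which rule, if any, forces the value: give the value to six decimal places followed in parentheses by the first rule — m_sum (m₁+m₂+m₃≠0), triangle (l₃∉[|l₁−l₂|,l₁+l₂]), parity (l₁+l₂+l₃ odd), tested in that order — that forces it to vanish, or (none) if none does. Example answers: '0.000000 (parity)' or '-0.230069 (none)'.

Rules hold: Σm=0, L=6 even, 2≤2≤4.
N = 7·3·5 = 105
Δ = 2!·4!·0!/7! = 1/105
Racah Σ t=1..1: t=1:−1/4 = -1/4
⇒ 3j(3 1 2; 0 0 0)² = 3/35, sgn -1
Racah Σ t=2..2: t=2:+1/12 = 1/12
⇒ 3j(3 1 2; 0 1 -1)² = 1/35, sgn -1
4πI² = N·(3j₀)²·(3jₘ)² = 9/35
I = +1·√(0.257143/4π) = 0.14304817
No selection rule forces the value: the integral is nonzero (none).

0.143048 (none)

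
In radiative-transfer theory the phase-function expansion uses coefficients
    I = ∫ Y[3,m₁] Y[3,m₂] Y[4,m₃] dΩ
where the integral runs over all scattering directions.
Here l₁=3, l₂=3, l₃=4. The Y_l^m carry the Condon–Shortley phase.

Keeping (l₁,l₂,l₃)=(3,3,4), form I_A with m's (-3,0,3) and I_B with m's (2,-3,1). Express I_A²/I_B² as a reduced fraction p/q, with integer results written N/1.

Same 3,3,4: normalisation and zero-m 3j drop out of the ratio.
A: Δ: 2! 4! 4! / 11! → 1/34650; sum: t=2:+1/288 = 1/288; 3j²(3 3 4; -3 0 3) = Δ·Π!·Σ² = 1/22  (sign -1)
B: Δ: 2! 4! 4! / 11! → 1/34650; sum: t=0:+1/288 = 1/288; 3j²(3 3 4; 2 -3 1) = Δ·Π!·Σ² = 5/231  (sign -1)
I_A²/I_B² = (1/22)/(5/231) = 21/10

21/10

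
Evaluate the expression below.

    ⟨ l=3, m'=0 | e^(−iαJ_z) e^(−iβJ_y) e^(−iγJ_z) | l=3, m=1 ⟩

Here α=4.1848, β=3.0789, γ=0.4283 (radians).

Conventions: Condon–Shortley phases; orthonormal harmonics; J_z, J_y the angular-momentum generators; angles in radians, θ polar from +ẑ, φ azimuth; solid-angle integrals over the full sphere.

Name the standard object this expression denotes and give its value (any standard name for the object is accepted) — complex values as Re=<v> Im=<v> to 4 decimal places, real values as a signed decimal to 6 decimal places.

This is a Wigner D-matrix element — the rotation-matrix element ⟨l m'| R(α,β,γ) |l m⟩ in the angular-momentum basis.
First d^3_{0,1}(β=3.0789), then the phase factors e^{-i(0)α} and e^{-i(1)γ}:
With c≡cos(β/2)=0.031341 and s≡sin(β/2)=0.999509, N=[6·6·24·2]^{1/2}=41.569219
k∈{1,2,3} keeps every argument non-negative
  k=1: (−1)^0·41.5692/(12)·0.0313^5·0.9995^1 = +0.000000
  k=2: (−1)^1·41.5692/(4)·0.0313^3·0.9995^3 = -0.000319
  k=3: (−1)^2·41.5692/(12)·0.0313^1·0.9995^5 = +0.108303
d^3_{0,1}(3.0789) = +0.000000 -0.000319 +0.108303 = +0.107983
Attach z-rotation phases: D = e^{-i(0)(4.1848)}·(+0.107983)·e^{-i(1)(0.4283)} = +0.098230-0.044848i

Wigner D-matrix element, Re=0.0982 Im=-0.0448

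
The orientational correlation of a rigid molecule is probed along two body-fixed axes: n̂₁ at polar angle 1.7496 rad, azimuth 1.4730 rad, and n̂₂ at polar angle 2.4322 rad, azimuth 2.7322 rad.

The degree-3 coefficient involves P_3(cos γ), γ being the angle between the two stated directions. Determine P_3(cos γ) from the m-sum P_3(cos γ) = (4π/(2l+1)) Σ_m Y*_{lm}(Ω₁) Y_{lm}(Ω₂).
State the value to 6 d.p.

-0.406150

Term-by-term m-sum for l=3 (normalisation 4π/7 = 1.795196):
  [-3]  conj(Y_{3,-3})(Ω₁) = -0.11498 - 0.38060j ; Y_{3,-3}(Ω₂) = -0.03874 - 0.10861j ; Δ = -0.03688 + 0.02723j
  [-2]  conj(Y_{3,-2})(Ω₁) = 0.17266 - 0.03421j ; Y_{3,-2}(Ω₂) = -0.22475 - 0.24028j ; Δ = -0.04702 - 0.03380j
  [-1]  conj(Y_{3,-1})(Ω₁) = -0.02614 - 0.26645j ; Y_{3,-1}(Ω₂) = -0.36278 - 0.15741j ; Δ = -0.03246 + 0.10078j
  [+0]  conj(Y_{3,0})(Ω₁) = 0.18861 + 0.00000j ; Y_{3,0}(Ω₂) = 0.03438 + 0.00000j ; Δ = 0.00649 + 0.00000j
  [+1]  conj(Y_{3,1})(Ω₁) = 0.02614 - 0.26645j ; Y_{3,1}(Ω₂) = 0.36278 - 0.15741j ; Δ = -0.03246 - 0.10078j
  [+2]  conj(Y_{3,2})(Ω₁) = 0.17266 + 0.03421j ; Y_{3,2}(Ω₂) = -0.22475 + 0.24028j ; Δ = -0.04702 + 0.03380j
  [+3]  conj(Y_{3,3})(Ω₁) = 0.11498 - 0.38060j ; Y_{3,3}(Ω₂) = 0.03874 - 0.10861j ; Δ = -0.03688 - 0.02723j
Σ over m = -0.22624 - 0.00000j; ×(4π/7) → -0.40615 - 0.00000j. Real part: -0.406150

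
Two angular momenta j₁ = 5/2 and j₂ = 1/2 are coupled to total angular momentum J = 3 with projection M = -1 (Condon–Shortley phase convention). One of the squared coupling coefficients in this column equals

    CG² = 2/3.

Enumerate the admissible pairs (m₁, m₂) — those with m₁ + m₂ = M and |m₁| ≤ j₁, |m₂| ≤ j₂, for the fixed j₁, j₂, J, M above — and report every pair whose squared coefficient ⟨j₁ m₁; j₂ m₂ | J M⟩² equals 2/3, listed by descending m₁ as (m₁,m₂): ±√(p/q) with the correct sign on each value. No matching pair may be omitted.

(-1/2,-1/2): +√(2/3)

Admissible pairs with m₁+m₂ = M = -1: (-3/2,1/2), (-1/2,-1/2)
  (m₁,m₂)=(-1/2,-1/2): CG² = 2/3, CG = +√(2/3)   ← matches the target
  (m₁,m₂)=(-3/2,1/2): CG² = 1/3, CG = +√(1/3)
Pairs with CG² = 2/3: (-1/2,-1/2): +√(2/3)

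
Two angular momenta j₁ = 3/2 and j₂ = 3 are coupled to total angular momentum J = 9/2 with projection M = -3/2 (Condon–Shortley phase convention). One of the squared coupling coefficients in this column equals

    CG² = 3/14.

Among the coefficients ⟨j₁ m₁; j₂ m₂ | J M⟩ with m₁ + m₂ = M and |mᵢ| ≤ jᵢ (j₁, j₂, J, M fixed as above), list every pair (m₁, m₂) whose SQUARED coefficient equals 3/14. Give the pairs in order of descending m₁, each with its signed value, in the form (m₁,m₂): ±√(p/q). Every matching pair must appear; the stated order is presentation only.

(1/2,-2): +√(3/14)

Admissible pairs with m₁+m₂ = M = -3/2: (-3/2,0), (-1/2,-1), (1/2,-2), (3/2,-3)
  (m₁,m₂)=(3/2,-3): CG² = 1/84, CG = +√(1/84)
  (m₁,m₂)=(1/2,-2): CG² = 3/14, CG = +√(3/14)   ← matches the target
  (m₁,m₂)=(-1/2,-1): CG² = 15/28, CG = +√(15/28)
  (m₁,m₂)=(-3/2,0): CG² = 5/21, CG = +√(5/21)
Pairs with CG² = 3/14: (1/2,-2): +√(3/14)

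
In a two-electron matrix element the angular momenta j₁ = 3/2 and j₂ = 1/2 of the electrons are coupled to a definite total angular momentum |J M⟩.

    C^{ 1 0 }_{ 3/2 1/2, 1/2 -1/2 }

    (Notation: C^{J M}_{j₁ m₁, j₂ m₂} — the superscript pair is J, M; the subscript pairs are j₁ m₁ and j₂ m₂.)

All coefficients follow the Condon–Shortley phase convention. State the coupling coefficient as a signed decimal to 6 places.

+0.707107

j₁+j₂−J=1  J+j₁−j₂=2  J−j₁+j₂=0  j₁+j₂+J+1=4
(j₁±m₁, j₂±m₂, J±M) = (2,1,0,1,1,1)
P² = 1/2
sum k=0..0:
  [0] +1/1 = 1
S = 1
C² = P²·S² = 1/2 ; C = +0.707107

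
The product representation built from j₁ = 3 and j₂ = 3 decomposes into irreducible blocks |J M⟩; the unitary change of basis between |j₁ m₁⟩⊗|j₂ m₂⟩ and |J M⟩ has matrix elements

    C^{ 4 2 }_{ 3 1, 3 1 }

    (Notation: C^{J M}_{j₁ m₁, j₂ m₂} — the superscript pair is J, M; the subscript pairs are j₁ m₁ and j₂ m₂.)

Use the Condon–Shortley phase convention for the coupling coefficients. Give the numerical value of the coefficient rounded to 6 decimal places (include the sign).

−√(20/77) = -0.509647

j₁+j₂−J=2  J+j₁−j₂=4  J−j₁+j₂=4  j₁+j₂+J+1=11
(j₁±m₁, j₂±m₂, J±M) = (4,2,4,2,6,2)
P² = 331776/385
sum k=0..2:
  [0] +1/192 = 1/192
  [1] −1/36 = -1/36
  [2] +1/192 = 1/192
S = -5/288
C² = P²·S² = 20/77 ; C = -0.509647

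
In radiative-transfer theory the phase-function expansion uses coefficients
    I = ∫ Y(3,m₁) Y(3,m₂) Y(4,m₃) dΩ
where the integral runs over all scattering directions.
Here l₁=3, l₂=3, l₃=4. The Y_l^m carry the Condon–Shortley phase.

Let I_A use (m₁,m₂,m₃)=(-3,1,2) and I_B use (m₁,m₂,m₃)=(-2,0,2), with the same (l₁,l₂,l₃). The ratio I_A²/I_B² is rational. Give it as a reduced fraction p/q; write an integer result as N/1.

18/1

l's match ⇒ only the (l;m) 3-j factors differ between A and B.
A: triangle coeff Δ(3,3,4) = 1/34650; Σ_t [2,2]: t=2:+1/192 = 1/192; (3j)²=3/77 [(3 3 4; -3 1 2)], sign=+1
B: triangle coeff Δ(3,3,4) = 1/34650; Σ_t [1,2]: t=1:−1/96 t=2:+1/72 = 1/288; (3j)²=1/462 [(3 3 4; -2 0 2)], sign=+1
I_A²/I_B² = (3/77)/(1/462) = 18/1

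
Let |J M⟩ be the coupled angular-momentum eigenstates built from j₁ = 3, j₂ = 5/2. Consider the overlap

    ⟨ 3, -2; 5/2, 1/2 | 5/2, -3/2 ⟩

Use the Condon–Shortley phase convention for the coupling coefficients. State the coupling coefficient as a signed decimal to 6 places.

+√(1/14) = +0.267261

triangle: 3!*3!*2!/9! = 72/362880
(j±m)!: 1!*5!*3!*2!*1!*4! = 34560
prefactor² = (2J+1)*Δ*N² = 288/7
  k=2: +1/(2!*1!*3!*1!*0!*1!) = 1/12
  k=3: −1/(3!*0!*2!*0!*1!*2!) = -1/24
Σ = 1/24  ⇒  CG² = 288/7*(1/24)² = 1/14
CG = +√(1/14) = +0.267261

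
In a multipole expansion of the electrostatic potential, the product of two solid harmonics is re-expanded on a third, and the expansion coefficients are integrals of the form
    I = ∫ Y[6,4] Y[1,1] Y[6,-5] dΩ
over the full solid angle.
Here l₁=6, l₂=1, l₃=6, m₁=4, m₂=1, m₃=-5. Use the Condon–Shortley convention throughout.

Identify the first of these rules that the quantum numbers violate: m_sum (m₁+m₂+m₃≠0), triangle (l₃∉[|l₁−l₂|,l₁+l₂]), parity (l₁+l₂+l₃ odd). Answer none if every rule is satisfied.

Σmᵢ = 0  ✓
l₃∈[|l₁−l₂|,l₁+l₂]=[5,7], have l₃=6  ✓
Σlᵢ = 13 ⇒ odd  ✗

parity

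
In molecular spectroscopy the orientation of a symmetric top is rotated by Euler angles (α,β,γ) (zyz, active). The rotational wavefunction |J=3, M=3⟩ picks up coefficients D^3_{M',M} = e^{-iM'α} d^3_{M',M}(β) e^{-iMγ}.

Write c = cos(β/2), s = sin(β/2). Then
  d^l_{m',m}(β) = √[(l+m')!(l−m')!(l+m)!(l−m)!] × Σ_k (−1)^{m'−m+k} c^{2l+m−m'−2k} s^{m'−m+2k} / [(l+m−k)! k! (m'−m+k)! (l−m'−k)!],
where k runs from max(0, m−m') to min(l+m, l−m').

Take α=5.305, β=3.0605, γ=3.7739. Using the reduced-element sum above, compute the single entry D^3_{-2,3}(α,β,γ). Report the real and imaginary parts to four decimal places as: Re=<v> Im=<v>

Re=0.0749 Im=-0.0646

Split into d^3_{-2,3}(β=3.0605) × two z-phases.
Half-angle: c=0.040535, s=0.999178. N=√(1·120·720·1)=293.938769
k∈{5} keeps every argument non-negative
  k=5: (−1)^0·293.9388/(120)·0.0405^1·0.9992^5 = +0.098883
d^3_{-2,3}(3.0605) = +0.098883
Phases: e^{-i·(-2)·5.3050}=-0.376091-0.926583i, e^{-i·(3)·3.7739}=+0.320375+0.947291i ⇒ D=+0.074880-0.064583i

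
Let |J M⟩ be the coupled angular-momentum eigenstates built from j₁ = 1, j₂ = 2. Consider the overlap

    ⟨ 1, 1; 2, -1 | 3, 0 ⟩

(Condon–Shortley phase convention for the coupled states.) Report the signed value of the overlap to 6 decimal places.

+√(1/5) ≈ +0.447214

√[7·0!2!4!/7! · 2!0!1!3!3!3!] = √(144/5)
  +(−1)^0/∏(0,0,0,1,2,3)! = 1/12  (running 1/12)
⟨..|..⟩ = √(144/5)·(1/12) = +0.447214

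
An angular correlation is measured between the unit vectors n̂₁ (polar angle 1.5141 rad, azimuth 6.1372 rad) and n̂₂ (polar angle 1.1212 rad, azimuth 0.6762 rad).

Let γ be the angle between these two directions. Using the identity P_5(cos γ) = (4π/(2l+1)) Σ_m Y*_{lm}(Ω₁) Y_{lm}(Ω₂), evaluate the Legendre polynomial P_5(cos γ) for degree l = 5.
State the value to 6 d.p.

Addition theorem: P_5(cos γ) = (4π/11) Σ_m Y*_{lm}(Ω₁) Y_{lm}(Ω₂), m = −5…5:
  term(m=-5) = (-0.071648, 0.104400)   from Y*(Ω₁)=(0.343112, -0.307012), Y(Ω₂)=(-0.267171, 0.065213)
  term(m=-4) = (-0.034305, 0.005085)   from Y*(Ω₁)=(0.068943, -0.045559), Y(Ω₂)=(-0.380266, -0.177534)
  term(m=-3) = (0.046166, 0.036956)   from Y*(Ω₁)=(-0.302776, 0.141785), Y(Ω₂)=(-0.078177, -0.158665)
  term(m=-2) = (-0.001804, -0.024479)   from Y*(Ω₁)=(-0.090793, 0.027289), Y(Ω₂)=(-0.056095, 0.252755)
  term(m=-1) = (-0.053681, 0.057783)   from Y*(Ω₁)=(0.302212, -0.044435), Y(Ω₂)=(-0.201386, 0.161591)
  term(m=+0) = (0.020038, 0.000000)   from Y*(Ω₁)=(0.097921, -0.000000), Y(Ω₂)=(0.204630, 0.000000)
  term(m=+1) = (-0.053681, -0.057783)   from Y*(Ω₁)=(-0.302212, -0.044435), Y(Ω₂)=(0.201386, 0.161591)
  term(m=+2) = (-0.001804, 0.024479)   from Y*(Ω₁)=(-0.090793, -0.027289), Y(Ω₂)=(-0.056095, -0.252755)
  term(m=+3) = (0.046166, -0.036956)   from Y*(Ω₁)=(0.302776, 0.141785), Y(Ω₂)=(0.078177, -0.158665)
  term(m=+4) = (-0.034305, -0.005085)   from Y*(Ω₁)=(0.068943, 0.045559), Y(Ω₂)=(-0.380266, 0.177534)
  term(m=+5) = (-0.071648, -0.104400)   from Y*(Ω₁)=(-0.343112, -0.307012), Y(Ω₂)=(0.267171, 0.065213)
Σ over m = (-0.210507, -0.000000); ×(4π/11) → (-0.240482, -0.000000). Real part: -0.240482

-0.240482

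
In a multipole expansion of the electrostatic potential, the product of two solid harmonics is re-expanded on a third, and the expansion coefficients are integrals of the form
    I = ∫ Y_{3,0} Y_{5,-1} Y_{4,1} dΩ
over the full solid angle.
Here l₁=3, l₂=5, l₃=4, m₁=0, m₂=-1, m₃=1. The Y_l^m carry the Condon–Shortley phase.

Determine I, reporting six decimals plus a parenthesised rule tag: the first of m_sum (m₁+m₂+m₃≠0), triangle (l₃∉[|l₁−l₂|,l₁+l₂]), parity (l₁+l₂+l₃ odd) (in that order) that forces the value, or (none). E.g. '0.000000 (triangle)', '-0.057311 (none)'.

-0.115089 (none)

Rules hold: Σm=0, L=12 even, 2≤4≤8.
N = 7·11·9 = 693
Δ = 4!·2!·6!/13! = 1/180180
Racah Σ t=1..3: t=1:−1/576 t=2:+1/144 t=3:−1/576 = 1/288
⇒ 3j(3 5 4; 0 0 0)² = 20/1001, sgn +1
Racah Σ t=1..3: t=1:−1/432 t=2:+1/192 t=3:−1/1440 = 19/8640
⇒ 3j(3 5 4; 0 -1 1)² = 361/30030, sgn -1
4πI² = N·(3j₀)²·(3jₘ)² = 2166/13013
I = -1·√(0.166449/4π) = -0.11508947
No selection rule forces the value: the integral is nonzero (none).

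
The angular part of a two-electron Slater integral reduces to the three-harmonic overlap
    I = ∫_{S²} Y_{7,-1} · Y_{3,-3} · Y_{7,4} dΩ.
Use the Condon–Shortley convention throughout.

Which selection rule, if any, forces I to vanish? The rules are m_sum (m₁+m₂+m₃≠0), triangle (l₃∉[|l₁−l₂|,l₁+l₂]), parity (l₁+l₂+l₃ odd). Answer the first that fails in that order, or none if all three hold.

azimuthal sum: -1 − 3 + 4 = 0  ✓
4 ≤ 7 ≤ 10 (triangle on l)  ✓
L = 7 + 3 + 7 = 17 (odd)  ✗

parity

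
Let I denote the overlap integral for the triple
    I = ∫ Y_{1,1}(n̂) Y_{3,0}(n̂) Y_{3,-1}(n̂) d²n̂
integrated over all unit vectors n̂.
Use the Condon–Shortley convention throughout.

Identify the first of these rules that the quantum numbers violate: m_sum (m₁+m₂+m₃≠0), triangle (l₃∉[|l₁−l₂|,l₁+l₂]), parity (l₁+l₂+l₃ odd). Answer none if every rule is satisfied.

azimuthal sum: 1 + 0 − 1 = 0  ✓
2 ≤ 3 ≤ 4 (triangle on l)  ✓
L = 1 + 3 + 3 = 7 (odd)  ✗

parity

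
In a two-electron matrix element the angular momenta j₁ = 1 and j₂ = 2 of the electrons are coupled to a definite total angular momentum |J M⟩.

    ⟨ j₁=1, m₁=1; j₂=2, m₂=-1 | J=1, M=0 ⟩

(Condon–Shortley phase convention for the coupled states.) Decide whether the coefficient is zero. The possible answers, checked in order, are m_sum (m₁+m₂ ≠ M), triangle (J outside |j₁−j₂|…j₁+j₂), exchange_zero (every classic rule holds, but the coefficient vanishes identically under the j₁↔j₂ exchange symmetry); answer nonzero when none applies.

m-sum: m₁+m₂ = 1+(-1) = 0, M = 0  ✓
triangle: |j₁−j₂| = 1 ≤ J = 1 ≤ j₁+j₂ = 3  ✓
exchange: j₁≠j₂ or m₁≠m₂ — the exchange symmetry imposes no constraint here
value check: CG = +√(3/10) = +0.547723 ≠ 0

nonzero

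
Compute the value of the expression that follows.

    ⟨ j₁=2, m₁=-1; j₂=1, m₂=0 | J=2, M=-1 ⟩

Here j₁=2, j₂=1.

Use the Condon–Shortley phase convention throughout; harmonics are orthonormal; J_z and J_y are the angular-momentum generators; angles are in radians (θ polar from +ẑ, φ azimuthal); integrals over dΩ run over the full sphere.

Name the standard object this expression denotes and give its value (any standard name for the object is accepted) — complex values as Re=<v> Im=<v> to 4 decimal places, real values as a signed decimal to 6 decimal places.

Clebsch–Gordan coefficient, −√(1/6) ≈ -0.408248

This is a Clebsch–Gordan (vector-coupling) coefficient.
√[5·1!3!1!/6! · 1!3!1!1!1!3!] = √(3/2)
  +(−1)^0/∏(0,1,3,1,0,0)! = 1/6  (running 1/6)
  +(−1)^1/∏(1,0,2,0,1,1)! = -1/2  (running -1/3)
⟨..|..⟩ = √(3/2)·(-1/3) = -0.408248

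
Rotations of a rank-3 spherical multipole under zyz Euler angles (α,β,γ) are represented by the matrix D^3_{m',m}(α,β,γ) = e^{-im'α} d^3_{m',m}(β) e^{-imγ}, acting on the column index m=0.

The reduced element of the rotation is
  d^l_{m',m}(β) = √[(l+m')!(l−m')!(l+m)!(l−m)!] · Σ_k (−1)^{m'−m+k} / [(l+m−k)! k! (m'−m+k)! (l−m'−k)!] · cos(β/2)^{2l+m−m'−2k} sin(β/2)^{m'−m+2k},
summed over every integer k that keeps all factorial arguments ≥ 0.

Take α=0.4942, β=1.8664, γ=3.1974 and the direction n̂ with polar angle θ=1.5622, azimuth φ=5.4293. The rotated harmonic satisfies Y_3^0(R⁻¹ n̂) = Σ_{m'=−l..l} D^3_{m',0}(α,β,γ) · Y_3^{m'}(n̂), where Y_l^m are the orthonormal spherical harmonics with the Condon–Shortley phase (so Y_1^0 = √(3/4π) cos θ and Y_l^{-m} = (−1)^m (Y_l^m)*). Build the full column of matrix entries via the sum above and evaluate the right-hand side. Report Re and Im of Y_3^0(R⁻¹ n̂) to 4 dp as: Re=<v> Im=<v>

Re=-0.2168 Im=0.0000

Need the full column D^3_{m',0} for m'=−3..3 at α=0.4942, β=1.8664, γ=3.1974.
cos(β/2)=0.595266, sin(β/2)=0.803529
d^3_{-3,0}: single k=3 term ⇒ +0.489387;  D = +0.043106+0.487485i
d^3_{-2,0}: k∈[2..3] ⇒ +0.444025 -0.809074 = -0.365050;  D = -0.200787-0.304870i
d^3_{-1,0}: k∈[1..3] ⇒ +0.208040 -1.137232 +0.690731 = -0.238461;  D = -0.209929-0.113109i
d^3_{0,0}: k∈[0..3] ⇒ +0.044490 -0.729607 +1.329445 -0.269159 = +0.375169;  D = +0.375169+0.000000i
d^3_{1,0}: k∈[0..2] ⇒ -0.208040 +1.137232 -0.690731 = +0.238461;  D = +0.209929-0.113109i
d^3_{2,0}: k∈[0..1] ⇒ +0.444025 -0.809074 = -0.365050;  D = -0.200787+0.304870i
d^3_{3,0}: single k=0 term ⇒ -0.489387;  D = -0.043106+0.487485i
Y_3^{m'}(θ=1.5622,φ=5.4293) and Σ D·Y over m':
  (+0.0431+0.4875i)·(-0.3490+0.2286i)  (-0.2008-0.3049i)·(-0.0012+0.0087i)  (-0.2099-0.1131i)·(-0.2123-0.2435i)  (+0.3752+0.0000i)·(-0.0096+0.0000i)  (+0.2099-0.1131i)·(+0.2123-0.2435i)  (-0.2008+0.3049i)·(-0.0012-0.0087i)  (-0.0431+0.4875i)·(+0.3490+0.2286i)
Y_3^0(R⁻¹ n̂) = -0.216757+0.000000i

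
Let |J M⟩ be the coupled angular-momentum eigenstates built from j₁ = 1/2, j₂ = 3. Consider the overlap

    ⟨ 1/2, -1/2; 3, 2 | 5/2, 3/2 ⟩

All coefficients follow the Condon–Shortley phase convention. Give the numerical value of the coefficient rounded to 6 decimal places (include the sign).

−√(5/7) ≈ -0.845154

j₁+j₂−J=1  J+j₁−j₂=0  J−j₁+j₂=5  j₁+j₂+J+1=7
(j₁±m₁, j₂±m₂, J±M) = (0,1,5,1,4,1)
P² = 2880/7
sum k=1..1:
  [1] −1/24 = -1/24
S = -1/24
C² = P²·S² = 5/7 ; C = -0.845154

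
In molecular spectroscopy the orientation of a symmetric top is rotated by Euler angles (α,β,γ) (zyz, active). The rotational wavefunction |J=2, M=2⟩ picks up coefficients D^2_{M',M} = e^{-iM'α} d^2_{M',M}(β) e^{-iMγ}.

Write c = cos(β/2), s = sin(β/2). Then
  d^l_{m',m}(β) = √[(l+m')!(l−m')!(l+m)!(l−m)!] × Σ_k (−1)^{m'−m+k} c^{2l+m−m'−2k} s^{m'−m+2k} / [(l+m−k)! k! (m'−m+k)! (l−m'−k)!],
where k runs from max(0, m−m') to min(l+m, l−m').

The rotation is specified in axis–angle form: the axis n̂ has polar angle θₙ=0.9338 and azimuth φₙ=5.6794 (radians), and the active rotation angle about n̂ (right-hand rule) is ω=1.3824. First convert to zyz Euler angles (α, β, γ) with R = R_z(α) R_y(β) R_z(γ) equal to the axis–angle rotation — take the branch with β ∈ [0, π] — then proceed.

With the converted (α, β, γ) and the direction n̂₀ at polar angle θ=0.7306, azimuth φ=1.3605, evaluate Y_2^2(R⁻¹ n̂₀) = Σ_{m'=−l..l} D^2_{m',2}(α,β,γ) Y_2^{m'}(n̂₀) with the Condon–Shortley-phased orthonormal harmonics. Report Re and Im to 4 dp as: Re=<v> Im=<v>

Axis–angle → zyz. n̂ = (sinθₙcosφₙ, sinθₙsinφₙ, cosθₙ) = (+0.661753, -0.456416, +0.594784), ω = 1.3824.
R = I cosω + sinω [n̂]ₓ + (1−cosω) n̂n̂ᵀ gives
  R = [+0.543186, -0.829728, -0.128456; +0.338791, +0.356586, -0.870671; +0.768225, +0.429416, +0.474796]
β = atan2(√(R₁₃²+R₂₃²), R₃₃) = 1.076064; α = atan2(R₂₃, R₁₃) mod 2π = 4.565909; γ = atan2(R₃₂, −R₃₁) mod 2π = 2.631887
Need the full column D^2_{m',2} for m'=−2..2 at α=4.5659, β=1.0761, γ=2.6319.
cos(β/2)=0.858719, sin(β/2)=0.512447
d^2_{-2,2}: single k=4 term ⇒ +0.068960;  D = -0.051550-0.045805i
d^2_{-1,2}: single k=3 term ⇒ +0.231115;  D = +0.177084-0.148510i
d^2_{0,2}: single k=2 term ⇒ +0.474324;  D = +0.248483+0.404029i
d^2_{1,2}: single k=1 term ⇒ +0.648981;  D = -0.596504+0.255654i
d^2_{2,2}: single k=0 term ⇒ +0.543756;  D = -0.138962-0.525700i
Y_2^{m'}(θ=0.7306,φ=1.3605) and Σ D·Y over m':
  (-0.0515-0.0458i)·(-0.1570-0.0702i)  (+0.1771-0.1485i)·(+0.0802-0.3755i)  (+0.2485+0.4040i)·(+0.2094+0.0000i)  (-0.5965+0.2557i)·(-0.0802-0.3755i)  (-0.1390-0.5257i)·(-0.1570+0.0702i)
Y_2^2(R⁻¹ n̂) = +0.217897+0.293316i

Re=0.2179 Im=0.2933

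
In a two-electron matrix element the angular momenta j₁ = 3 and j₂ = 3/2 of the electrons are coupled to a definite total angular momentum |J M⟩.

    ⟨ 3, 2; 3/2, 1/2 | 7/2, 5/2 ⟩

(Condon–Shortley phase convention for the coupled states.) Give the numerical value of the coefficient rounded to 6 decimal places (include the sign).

+0.377964

j₁+j₂−J=1  J+j₁−j₂=5  J−j₁+j₂=2  j₁+j₂+J+1=9
(j₁±m₁, j₂±m₂, J±M) = (5,1,2,1,6,1)
P² = 6400/7
sum k=0..1:
  [0] +1/48 = 1/48
  [1] −1/120 = -1/120
S = 1/80
C² = P²·S² = 1/7 ; C = +0.377964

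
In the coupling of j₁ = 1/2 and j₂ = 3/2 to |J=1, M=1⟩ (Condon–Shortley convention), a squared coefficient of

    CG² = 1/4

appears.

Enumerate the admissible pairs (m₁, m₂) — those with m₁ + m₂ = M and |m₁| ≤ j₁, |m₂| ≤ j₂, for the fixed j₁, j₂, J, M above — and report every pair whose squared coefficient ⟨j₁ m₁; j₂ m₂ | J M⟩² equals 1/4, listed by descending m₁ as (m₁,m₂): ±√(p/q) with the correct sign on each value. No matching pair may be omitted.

Admissible pairs with m₁+m₂ = M = 1: (-1/2,3/2), (1/2,1/2)
  (m₁,m₂)=(1/2,1/2): CG² = 1/4, CG = +√(1/4)   ← matches the target
  (m₁,m₂)=(-1/2,3/2): CG² = 3/4, CG = −√(3/4)
Pairs with CG² = 1/4: (1/2,1/2): +√(1/4)

(1/2,1/2): +√(1/4)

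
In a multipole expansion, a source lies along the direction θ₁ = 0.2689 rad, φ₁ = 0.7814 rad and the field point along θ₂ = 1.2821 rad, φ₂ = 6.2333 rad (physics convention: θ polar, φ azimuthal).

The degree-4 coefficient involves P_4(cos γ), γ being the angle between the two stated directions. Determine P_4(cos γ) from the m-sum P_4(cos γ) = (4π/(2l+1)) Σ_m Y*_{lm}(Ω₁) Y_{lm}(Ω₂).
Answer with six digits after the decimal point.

Addition theorem: P_4(cos γ) = (4π/9) Σ_m Y*_{lm}(Ω₁) Y_{lm}(Ω₂), m = −4…4:
  m=-4: (-0.002204+0.000035i) × (+0.366285+0.074075i) = -0.000810-0.000150i  (running Σ = -0.000810-0.000150i)
  m=-3: (-0.015807+0.016191i) × (+0.310409+0.046804i) = -0.005664+0.004286i  (running Σ = -0.006474+0.004135i)
  m=-2: (+0.001040+0.129997i) × (-0.132327-0.013246i) = +0.001584-0.017216i  (running Σ = -0.004890-0.013080i)
  m=-1: (+0.301585+0.299183i) × (-0.313696-0.015662i) = -0.089920-0.098576i  (running Σ = -0.094810-0.111656i)
  m=0: (+0.566070-0.000000i) × (+0.084447+0.000000i) = +0.047803+0.000000i  (running Σ = -0.047008-0.111656i)
  m=1: (-0.301585+0.299183i) × (+0.313696-0.015662i) = -0.089920+0.098576i  (running Σ = -0.136928-0.013080i)
  m=2: (+0.001040-0.129997i) × (-0.132327+0.013246i) = +0.001584+0.017216i  (running Σ = -0.135343+0.004135i)
  m=3: (+0.015807+0.016191i) × (-0.310409+0.046804i) = -0.005664-0.004286i  (running Σ = -0.141008-0.000150i)
  m=4: (-0.002204-0.000035i) × (+0.366285-0.074075i) = -0.000810+0.000150i  (running Σ = -0.141818-0.000000i)
Total Σ_m = -0.141818-0.000000i. Multiply by 1.396263: -0.198015-0.000000i. P_4(cos γ) = -0.198015

-0.198015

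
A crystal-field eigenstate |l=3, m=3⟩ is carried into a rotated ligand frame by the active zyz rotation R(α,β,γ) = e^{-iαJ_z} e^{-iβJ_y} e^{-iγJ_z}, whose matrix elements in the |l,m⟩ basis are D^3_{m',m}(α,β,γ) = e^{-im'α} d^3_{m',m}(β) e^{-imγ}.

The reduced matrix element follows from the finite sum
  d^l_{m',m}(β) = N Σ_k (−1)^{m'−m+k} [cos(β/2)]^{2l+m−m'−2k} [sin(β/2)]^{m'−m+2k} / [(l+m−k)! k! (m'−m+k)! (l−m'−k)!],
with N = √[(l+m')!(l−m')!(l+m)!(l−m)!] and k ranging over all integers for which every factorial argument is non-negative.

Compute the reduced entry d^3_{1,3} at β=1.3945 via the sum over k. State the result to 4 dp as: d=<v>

d^3_{1,3}(β=1.3945) via the finite sum:
Half-angle: c=0.766611, s=0.642112. N=√(24·2·720·1)=185.903201
Admissible k: 2..2 (factorial args all ≥0)
  k=2: (−1)^0·185.9032/(48)·0.7666^4·0.6421^2 = +0.551527
d^3_{1,3}(1.3945) = +0.551527

d=0.5515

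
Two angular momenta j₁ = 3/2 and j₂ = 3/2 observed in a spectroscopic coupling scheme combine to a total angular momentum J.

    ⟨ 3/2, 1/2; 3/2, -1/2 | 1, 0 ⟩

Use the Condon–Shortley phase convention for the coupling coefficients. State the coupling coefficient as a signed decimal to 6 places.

j₁+j₂−J=2  J+j₁−j₂=1  J−j₁+j₂=1  j₁+j₂+J+1=5
(j₁±m₁, j₂±m₂, J±M) = (2,1,1,2,1,1)
P² = 1/5
sum k=0..1:
  [0] +1/2 = 1/2
  [1] −1/1 = -1
S = -1/2
C² = P²·S² = 1/20 ; C = -0.223607

−√(1/20) = -0.223607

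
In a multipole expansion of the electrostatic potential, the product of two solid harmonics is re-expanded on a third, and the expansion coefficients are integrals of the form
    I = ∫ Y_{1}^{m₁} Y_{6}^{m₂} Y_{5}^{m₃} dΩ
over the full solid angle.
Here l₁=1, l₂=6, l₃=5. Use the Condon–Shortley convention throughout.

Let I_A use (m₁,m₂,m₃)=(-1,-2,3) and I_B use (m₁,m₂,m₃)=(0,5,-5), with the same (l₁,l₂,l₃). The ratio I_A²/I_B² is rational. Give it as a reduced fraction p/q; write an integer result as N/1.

6/11

l's match ⇒ only the (l;m) 3-j factors differ between A and B.
A: triangle coeff Δ(1,6,5) = 1/858; Σ_t [2,2]: t=2:+1/161280 = 1/161280; (3j)²=1/143 [(1 6 5; -1 -2 3)], sign=+1
B: triangle coeff Δ(1,6,5) = 1/858; Σ_t [1,1]: t=1:−1/3628800 = -1/3628800; (3j)²=1/78 [(1 6 5; 0 5 -5)], sign=-1
I_A²/I_B² = (1/143)/(1/78) = 6/11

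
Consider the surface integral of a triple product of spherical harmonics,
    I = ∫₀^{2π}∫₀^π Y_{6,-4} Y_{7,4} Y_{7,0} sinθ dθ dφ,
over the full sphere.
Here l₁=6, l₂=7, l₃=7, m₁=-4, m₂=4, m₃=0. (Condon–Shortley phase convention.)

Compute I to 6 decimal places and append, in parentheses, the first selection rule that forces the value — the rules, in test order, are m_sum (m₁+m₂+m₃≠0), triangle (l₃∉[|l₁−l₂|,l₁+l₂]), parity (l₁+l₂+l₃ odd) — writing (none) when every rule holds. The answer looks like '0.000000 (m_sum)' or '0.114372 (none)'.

m-sum 0 ✓  L=20 even ✓  1≤7≤13 ✓
Π(2lᵢ+1) = 13×15×15 = 2925
triangle coeff Δ(6,7,7) = 1/2444321880
Σ_t [0,6]: t=0:+1/2612736000 t=1:−1/20736000 t=2:+1/1658880 t=3:−1/746496 t=4:+1/1658880 t=5:−1/20736000 t=6:+1/2612736000 = -1/4354560
(3j)²=1000/138567 [(6 7 7; 0 0 0)], sign=+1
Σ_t [4,6]: t=4:+1/174182400 t=5:−1/20736000 t=6:+1/24883200 = -1/435456000
(3j)²=2/20995 [(6 7 7; -4 4 0)], sign=+1
⇒ 4πI² = 30000/14919047
I = (+1)√(30000/14919047/(4π)) = 0.01264984
No selection rule forces the value: the integral is nonzero (none).

0.012650 (none)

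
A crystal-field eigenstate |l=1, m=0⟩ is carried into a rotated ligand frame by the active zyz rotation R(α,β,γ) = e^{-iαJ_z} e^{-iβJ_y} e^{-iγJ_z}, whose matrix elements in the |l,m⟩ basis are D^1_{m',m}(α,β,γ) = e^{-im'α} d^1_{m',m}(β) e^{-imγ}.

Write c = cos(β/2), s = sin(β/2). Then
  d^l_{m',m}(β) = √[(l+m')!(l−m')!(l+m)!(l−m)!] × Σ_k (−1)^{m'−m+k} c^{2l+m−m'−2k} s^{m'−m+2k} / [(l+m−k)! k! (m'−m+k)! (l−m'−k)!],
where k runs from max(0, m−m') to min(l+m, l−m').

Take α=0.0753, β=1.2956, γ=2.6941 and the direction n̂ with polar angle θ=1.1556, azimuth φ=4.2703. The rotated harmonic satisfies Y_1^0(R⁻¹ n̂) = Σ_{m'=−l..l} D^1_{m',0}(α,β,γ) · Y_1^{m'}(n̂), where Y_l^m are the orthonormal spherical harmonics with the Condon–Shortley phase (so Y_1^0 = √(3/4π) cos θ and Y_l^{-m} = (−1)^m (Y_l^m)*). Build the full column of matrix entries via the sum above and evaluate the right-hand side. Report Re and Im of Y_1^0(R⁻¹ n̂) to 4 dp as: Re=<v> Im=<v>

Re=-0.1593 Im=0.0000

Need the full column D^1_{m',0} for m'=−1..1 at α=0.0753, β=1.2956, γ=2.6941.
cos(β/2)=0.797413, sin(β/2)=0.603434
d^1_{-1,0}: single k=1 term ⇒ +0.680500;  D = +0.678571+0.051193i
d^1_{0,0}: k∈[0..1] ⇒ +0.635868 -0.364132 = +0.271736;  D = +0.271736+0.000000i
d^1_{1,0}: single k=0 term ⇒ -0.680500;  D = -0.678571+0.051193i
Y_1^{m'}(θ=1.1556,φ=4.2703) and Σ D·Y over m':
  (+0.6786+0.0512i)·(-0.1353+0.2857i)  (+0.2717+0.0000i)·(+0.1971+0.0000i)  (-0.6786+0.0512i)·(+0.1353+0.2857i)
Y_1^0(R⁻¹ n̂) = -0.159259+0.000000i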